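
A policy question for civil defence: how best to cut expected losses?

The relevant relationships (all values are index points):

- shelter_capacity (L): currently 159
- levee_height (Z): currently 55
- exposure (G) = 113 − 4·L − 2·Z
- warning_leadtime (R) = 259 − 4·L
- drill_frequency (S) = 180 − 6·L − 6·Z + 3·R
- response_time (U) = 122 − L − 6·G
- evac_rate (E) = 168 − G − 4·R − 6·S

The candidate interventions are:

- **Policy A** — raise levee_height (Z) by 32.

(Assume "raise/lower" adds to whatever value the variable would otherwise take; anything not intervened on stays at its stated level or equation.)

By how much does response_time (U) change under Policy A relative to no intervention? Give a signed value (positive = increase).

384

Baseline:
  L = 159
  Z = 55
  G = 113 − 4·159 − 2·55 = -633
  U = 122 − 159 − 6·(-633) = 3761
Policy A (Z + 32):
  L = 159
  Z = 55 + 32 = 87
  G = 113 − 4·159 − 2·87 = -697
  U = 122 − 159 − 6·(-697) = 4145
Change in U: 4145 − 3761 = 384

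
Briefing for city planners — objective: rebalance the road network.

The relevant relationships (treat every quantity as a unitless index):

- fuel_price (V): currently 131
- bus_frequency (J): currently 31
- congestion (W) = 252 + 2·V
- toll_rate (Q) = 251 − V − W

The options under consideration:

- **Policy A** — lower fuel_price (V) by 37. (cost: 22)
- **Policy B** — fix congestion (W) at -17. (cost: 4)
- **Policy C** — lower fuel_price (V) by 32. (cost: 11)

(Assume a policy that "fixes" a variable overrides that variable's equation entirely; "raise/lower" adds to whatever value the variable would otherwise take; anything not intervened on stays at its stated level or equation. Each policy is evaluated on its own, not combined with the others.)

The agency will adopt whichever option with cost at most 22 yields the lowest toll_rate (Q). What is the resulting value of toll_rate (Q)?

-298

Policy A (V − 37):
  V = 131 − 37 = 94
  W = 252 + 2·94 = 440
  Q = 251 − 94 − 440 = -283
Policy B (W := -17):
  V = 131
  W = -17
  Q = 251 − 131 − (-17) = 137
Policy C (V − 32):
  V = 131 − 32 = 99
  W = 252 + 2·99 = 450
  Q = 251 − 99 − 450 = -298
Comparing — Policy A: Q=-283, Policy B: Q=137, Policy C: Q=-298. Lowest is -298 (Policy C).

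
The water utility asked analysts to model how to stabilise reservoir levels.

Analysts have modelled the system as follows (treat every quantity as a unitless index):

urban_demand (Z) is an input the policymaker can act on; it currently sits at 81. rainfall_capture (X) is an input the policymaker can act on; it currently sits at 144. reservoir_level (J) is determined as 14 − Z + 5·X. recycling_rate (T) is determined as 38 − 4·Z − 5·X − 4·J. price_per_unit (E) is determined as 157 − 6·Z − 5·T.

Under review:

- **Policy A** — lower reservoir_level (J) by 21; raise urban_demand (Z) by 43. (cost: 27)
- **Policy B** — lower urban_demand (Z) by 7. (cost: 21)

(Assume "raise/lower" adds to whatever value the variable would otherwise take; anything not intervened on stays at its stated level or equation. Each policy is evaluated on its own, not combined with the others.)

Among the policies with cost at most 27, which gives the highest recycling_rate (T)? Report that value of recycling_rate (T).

-3534

Policy A (J − 21, Z + 43):
  Z = 81 + 43 = 124
  X = 144
  J = 14 − 124 + 5·144 (−21 from intervention) = 589
  T = 38 − 4·124 − 5·144 − 4·589 = -3534
Policy B (Z − 7):
  Z = 81 − 7 = 74
  X = 144
  J = 14 − 74 + 5·144 = 660
  T = 38 − 4·74 − 5·144 − 4·660 = -3618
Comparing — Policy A: T=-3534, Policy B: T=-3618. Highest is -3534 (Policy A).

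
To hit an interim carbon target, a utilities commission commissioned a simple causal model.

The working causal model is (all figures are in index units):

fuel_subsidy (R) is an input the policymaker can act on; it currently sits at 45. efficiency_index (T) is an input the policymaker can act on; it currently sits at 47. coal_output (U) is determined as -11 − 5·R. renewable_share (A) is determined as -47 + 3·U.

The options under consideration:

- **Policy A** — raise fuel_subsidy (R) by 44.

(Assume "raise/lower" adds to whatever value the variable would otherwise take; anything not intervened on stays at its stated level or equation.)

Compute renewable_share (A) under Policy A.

Policy A (R + 44):
  R = 45 + 44 = 89
  U = -11 − 5·89 = -456
  A = -47 + 3·(-456) = -1415

-1415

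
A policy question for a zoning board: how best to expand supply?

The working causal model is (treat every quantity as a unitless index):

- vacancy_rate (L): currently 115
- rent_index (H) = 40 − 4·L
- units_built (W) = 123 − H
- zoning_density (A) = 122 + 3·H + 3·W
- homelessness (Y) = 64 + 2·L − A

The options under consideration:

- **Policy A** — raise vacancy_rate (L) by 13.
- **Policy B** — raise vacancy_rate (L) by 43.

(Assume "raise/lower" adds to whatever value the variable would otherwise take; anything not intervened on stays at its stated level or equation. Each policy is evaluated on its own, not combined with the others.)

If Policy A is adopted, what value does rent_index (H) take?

-472

Policy A (L + 13):
  L = 115 + 13 = 128
  H = 40 − 4·128 = -472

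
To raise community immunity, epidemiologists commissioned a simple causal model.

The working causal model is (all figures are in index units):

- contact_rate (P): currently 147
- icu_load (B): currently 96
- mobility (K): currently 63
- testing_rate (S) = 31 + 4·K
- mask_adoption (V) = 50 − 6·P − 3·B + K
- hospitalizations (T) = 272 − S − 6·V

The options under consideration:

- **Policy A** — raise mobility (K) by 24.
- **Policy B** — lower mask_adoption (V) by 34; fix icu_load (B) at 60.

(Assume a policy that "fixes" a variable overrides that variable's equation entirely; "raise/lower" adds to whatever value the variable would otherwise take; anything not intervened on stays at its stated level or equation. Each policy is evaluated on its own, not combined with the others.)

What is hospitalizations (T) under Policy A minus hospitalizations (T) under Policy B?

204

Policy A (K + 24):
  P = 147
  B = 96
  K = 63 + 24 = 87
  S = 31 + 4·87 = 379
  V = 50 − 6·147 − 3·96 + 87 = -1033
  T = 272 − 379 − 6·(-1033) = 6091
Policy B (V − 34, B := 60):
  P = 147
  B = 60
  K = 63
  S = 31 + 4·63 = 283
  V = 50 − 6·147 − 3·60 + 63 (−34 from intervention) = -983
  T = 272 − 283 − 6·(-983) = 5887
T: 6091 − 5887 = 204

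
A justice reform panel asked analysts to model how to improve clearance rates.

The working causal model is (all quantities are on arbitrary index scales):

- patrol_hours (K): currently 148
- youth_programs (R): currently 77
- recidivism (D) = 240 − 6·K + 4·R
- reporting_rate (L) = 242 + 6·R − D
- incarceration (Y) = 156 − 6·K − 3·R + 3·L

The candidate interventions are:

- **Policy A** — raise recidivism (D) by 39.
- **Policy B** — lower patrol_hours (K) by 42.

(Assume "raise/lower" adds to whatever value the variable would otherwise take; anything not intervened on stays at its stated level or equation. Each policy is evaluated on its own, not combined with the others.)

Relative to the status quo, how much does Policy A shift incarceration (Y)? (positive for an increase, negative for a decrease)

-117

Baseline:
  K = 148
  R = 77
  D = 240 − 6·148 + 4·77 = -340
  L = 242 + 6·77 − (-340) = 1044
  Y = 156 − 6·148 − 3·77 + 3·1044 = 2169
Policy A (D + 39):
  K = 148
  R = 77
  D = 240 − 6·148 + 4·77 (+39 from intervention) = -301
  L = 242 + 6·77 − (-301) = 1005
  Y = 156 − 6·148 − 3·77 + 3·1005 = 2052
Change in Y: 2052 − 2169 = -117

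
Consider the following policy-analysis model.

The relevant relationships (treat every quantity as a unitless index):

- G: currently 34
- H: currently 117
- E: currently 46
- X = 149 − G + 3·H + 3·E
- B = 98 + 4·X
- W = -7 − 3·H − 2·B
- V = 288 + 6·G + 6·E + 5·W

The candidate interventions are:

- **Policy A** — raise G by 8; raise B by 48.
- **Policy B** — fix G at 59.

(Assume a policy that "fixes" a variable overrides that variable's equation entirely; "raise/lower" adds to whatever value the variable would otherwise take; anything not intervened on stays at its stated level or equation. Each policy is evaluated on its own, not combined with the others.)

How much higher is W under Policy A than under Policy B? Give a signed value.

-232

Policy A (G + 8, B + 48):
  G = 34 + 8 = 42
  H = 117
  E = 46
  X = 149 − 42 + 3·117 + 3·46 = 596
  B = 98 + 4·596 (+48 from intervention) = 2530
  W = -7 − 3·117 − 2·2530 = -5418
Policy B (G := 59):
  G = 59
  H = 117
  E = 46
  X = 149 − 59 + 3·117 + 3·46 = 579
  B = 98 + 4·579 = 2414
  W = -7 − 3·117 − 2·2414 = -5186
W: -5418 − (-5186) = -232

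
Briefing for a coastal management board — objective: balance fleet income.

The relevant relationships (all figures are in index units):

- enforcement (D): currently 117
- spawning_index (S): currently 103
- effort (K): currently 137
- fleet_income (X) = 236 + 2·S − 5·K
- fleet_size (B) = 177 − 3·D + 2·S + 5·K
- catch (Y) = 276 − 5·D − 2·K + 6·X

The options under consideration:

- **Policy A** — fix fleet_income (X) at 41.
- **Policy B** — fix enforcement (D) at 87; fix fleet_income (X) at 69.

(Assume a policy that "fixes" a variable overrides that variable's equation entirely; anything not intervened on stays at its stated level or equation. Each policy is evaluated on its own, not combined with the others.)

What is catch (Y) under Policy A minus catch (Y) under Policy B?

-318

Policy A (X := 41):
  D = 117
  S = 103
  K = 137
  X = 41
  Y = 276 − 5·117 − 2·137 + 6·41 = -337
Policy B (D := 87, X := 69):
  D = 87
  S = 103
  K = 137
  X = 69
  Y = 276 − 5·87 − 2·137 + 6·69 = -19
Y: -337 − (-19) = -318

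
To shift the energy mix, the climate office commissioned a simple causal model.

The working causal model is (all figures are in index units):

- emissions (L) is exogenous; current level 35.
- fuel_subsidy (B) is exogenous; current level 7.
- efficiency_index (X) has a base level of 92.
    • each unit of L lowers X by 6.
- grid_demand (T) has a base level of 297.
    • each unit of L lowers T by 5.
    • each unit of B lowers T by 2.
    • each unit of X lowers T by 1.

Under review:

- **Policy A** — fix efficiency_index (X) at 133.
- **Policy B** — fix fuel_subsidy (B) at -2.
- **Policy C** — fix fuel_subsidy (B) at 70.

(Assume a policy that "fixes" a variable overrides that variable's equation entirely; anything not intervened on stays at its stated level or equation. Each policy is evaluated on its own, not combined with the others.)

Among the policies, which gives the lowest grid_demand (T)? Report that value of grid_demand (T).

Policy A (X := 133):
  L = 35
  B = 7
  X = 133
  T = 297 − 5·35 − 2·7 − 133 = -25
Policy B (B := -2):
  L = 35
  B = -2
  X = 92 − 6·35 = -118
  T = 297 − 5·35 − 2·(-2) − (-118) = 244
Policy C (B := 70):
  L = 35
  B = 70
  X = 92 − 6·35 = -118
  T = 297 − 5·35 − 2·70 − (-118) = 100
Comparing — Policy A: T=-25, Policy B: T=244, Policy C: T=100. Lowest is -25 (Policy A).

-25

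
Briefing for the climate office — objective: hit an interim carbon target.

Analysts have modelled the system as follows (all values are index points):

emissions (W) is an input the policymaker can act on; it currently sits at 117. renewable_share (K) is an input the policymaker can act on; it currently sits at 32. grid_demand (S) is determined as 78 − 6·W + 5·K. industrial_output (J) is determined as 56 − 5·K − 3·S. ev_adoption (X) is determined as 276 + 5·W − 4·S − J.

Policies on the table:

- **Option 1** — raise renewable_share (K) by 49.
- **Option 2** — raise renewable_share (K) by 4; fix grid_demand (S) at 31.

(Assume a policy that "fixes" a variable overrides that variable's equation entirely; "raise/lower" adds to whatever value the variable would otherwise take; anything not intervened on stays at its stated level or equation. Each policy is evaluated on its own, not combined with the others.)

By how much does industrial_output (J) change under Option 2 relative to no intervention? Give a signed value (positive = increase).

-1505

Baseline:
  W = 117
  K = 32
  S = 78 − 6·117 + 5·32 = -464
  J = 56 − 5·32 − 3·(-464) = 1288
Option 2 (K + 4, S := 31):
  W = 117
  K = 32 + 4 = 36
  S = 31
  J = 56 − 5·36 − 3·31 = -217
Change in J: -217 − 1288 = -1505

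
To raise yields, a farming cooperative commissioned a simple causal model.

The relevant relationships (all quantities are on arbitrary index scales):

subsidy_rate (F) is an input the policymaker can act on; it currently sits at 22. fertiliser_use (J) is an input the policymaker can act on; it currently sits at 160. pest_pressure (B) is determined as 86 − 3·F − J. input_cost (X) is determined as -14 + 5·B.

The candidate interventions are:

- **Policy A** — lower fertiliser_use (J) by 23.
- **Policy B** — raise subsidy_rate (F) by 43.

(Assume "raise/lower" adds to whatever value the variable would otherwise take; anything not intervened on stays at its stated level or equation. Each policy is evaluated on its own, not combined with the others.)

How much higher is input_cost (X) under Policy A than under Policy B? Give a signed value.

760

Policy A (J − 23):
  F = 22
  J = 160 − 23 = 137
  B = 86 − 3·22 − 137 = -117
  X = -14 + 5·(-117) = -599
Policy B (F + 43):
  F = 22 + 43 = 65
  J = 160
  B = 86 − 3·65 − 160 = -269
  X = -14 + 5·(-269) = -1359
X: -599 − (-1359) = 760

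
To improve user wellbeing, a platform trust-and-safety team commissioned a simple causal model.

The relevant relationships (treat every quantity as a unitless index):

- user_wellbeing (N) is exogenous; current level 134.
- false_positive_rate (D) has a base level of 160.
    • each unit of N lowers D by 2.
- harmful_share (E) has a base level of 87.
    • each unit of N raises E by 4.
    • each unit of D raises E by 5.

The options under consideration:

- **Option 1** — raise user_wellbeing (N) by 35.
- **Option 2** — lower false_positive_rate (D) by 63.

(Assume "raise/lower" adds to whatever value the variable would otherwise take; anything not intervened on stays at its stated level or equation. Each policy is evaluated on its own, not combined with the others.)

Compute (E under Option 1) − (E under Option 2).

Option 1 (N + 35):
  N = 134 + 35 = 169
  D = 160 − 2·169 = -178
  E = 87 + 4·169 + 5·(-178) = -127
Option 2 (D − 63):
  N = 134
  D = 160 − 2·134 (−63 from intervention) = -171
  E = 87 + 4·134 + 5·(-171) = -232
E: -127 − (-232) = 105

105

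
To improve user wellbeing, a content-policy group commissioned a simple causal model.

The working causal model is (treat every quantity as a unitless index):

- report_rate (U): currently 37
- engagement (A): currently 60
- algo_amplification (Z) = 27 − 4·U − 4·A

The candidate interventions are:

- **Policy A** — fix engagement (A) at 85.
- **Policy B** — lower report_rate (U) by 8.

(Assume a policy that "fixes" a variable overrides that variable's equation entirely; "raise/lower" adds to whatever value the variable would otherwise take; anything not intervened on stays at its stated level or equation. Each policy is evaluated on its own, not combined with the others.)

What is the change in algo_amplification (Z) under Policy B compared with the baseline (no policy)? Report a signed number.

Baseline:
  U = 37
  A = 60
  Z = 27 − 4·37 − 4·60 = -361
Policy B (U − 8):
  U = 37 − 8 = 29
  A = 60
  Z = 27 − 4·29 − 4·60 = -329
Change in Z: -329 − (-361) = 32

32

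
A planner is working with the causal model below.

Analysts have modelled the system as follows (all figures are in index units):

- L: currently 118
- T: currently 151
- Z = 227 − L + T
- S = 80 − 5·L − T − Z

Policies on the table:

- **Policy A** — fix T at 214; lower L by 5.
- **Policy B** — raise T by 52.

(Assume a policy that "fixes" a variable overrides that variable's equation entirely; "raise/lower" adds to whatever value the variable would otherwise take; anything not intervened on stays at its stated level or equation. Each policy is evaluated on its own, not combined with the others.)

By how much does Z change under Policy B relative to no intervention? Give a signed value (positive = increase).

Baseline:
  L = 118
  T = 151
  Z = 227 − 118 + 151 = 260
Policy B (T + 52):
  L = 118
  T = 151 + 52 = 203
  Z = 227 − 118 + 203 = 312
Change in Z: 312 − 260 = 52

52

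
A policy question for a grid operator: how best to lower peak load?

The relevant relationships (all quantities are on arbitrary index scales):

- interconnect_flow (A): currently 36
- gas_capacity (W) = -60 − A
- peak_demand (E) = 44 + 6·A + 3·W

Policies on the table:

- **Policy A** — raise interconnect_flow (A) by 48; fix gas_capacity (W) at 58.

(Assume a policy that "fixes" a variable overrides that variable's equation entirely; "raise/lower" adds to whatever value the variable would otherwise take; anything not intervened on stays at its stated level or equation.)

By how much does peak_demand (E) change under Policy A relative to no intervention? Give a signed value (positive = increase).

750

Baseline:
  A = 36
  W = -60 − 36 = -96
  E = 44 + 6·36 + 3·(-96) = -28
Policy A (A + 48, W := 58):
  A = 36 + 48 = 84
  W = 58
  E = 44 + 6·84 + 3·58 = 722
Change in E: 722 − (-28) = 750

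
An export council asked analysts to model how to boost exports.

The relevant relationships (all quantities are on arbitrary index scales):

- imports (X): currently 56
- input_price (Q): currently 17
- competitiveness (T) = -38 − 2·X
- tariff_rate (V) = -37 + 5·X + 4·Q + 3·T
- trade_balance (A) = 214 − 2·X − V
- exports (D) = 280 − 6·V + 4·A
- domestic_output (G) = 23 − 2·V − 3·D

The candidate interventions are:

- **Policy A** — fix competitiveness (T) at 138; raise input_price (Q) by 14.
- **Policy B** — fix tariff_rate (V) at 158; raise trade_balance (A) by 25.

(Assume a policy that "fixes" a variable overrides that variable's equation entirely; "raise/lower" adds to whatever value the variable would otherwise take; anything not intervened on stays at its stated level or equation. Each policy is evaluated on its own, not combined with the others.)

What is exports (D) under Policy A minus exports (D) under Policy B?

-6330

Policy A (T := 138, Q + 14):
  X = 56
  Q = 17 + 14 = 31
  T = 138
  V = -37 + 5·56 + 4·31 + 3·138 = 781
  A = 214 − 2·56 − 781 = -679
  D = 280 − 6·781 + 4·(-679) = -7122
Policy B (V := 158, A + 25):
  X = 56
  Q = 17
  T = -38 − 2·56 = -150
  V = 158
  A = 214 − 2·56 − 158 (+25 from intervention) = -31
  D = 280 − 6·158 + 4·(-31) = -792
D: -7122 − (-792) = -6330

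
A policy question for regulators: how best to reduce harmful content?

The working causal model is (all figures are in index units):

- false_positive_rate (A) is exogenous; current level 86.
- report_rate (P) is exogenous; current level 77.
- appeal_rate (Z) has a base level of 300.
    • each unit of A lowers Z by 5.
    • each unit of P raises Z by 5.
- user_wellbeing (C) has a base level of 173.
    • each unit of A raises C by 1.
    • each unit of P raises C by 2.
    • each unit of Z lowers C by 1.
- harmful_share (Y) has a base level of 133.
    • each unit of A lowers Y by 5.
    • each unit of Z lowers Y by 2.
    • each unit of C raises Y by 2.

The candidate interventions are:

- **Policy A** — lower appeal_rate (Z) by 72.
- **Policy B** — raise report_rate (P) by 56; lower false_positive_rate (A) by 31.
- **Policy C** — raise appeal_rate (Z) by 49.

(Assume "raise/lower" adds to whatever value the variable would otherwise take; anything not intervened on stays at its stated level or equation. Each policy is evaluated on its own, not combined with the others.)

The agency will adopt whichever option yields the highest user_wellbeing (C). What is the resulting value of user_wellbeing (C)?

230

Policy A (Z − 72):
  A = 86
  P = 77
  Z = 300 − 5·86 + 5·77 (−72 from intervention) = 183
  C = 173 + 86 + 2·77 − 183 = 230
Policy B (P + 56, A − 31):
  A = 86 − 31 = 55
  P = 77 + 56 = 133
  Z = 300 − 5·55 + 5·133 = 690
  C = 173 + 55 + 2·133 − 690 = -196
Policy C (Z + 49):
  A = 86
  P = 77
  Z = 300 − 5·86 + 5·77 (+49 from intervention) = 304
  C = 173 + 86 + 2·77 − 304 = 109
Comparing — Policy A: C=230, Policy B: C=-196, Policy C: C=109. Highest is 230 (Policy A).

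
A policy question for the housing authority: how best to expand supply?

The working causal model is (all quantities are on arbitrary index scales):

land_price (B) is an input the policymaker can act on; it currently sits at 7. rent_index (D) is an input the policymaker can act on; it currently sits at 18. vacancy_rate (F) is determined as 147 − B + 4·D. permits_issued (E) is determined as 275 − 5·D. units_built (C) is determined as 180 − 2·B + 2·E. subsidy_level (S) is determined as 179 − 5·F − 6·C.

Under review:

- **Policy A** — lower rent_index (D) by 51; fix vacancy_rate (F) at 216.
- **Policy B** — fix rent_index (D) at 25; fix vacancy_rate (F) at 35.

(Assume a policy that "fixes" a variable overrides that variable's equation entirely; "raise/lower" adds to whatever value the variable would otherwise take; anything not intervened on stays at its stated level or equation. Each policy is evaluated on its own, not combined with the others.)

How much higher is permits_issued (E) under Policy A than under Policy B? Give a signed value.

Policy A (D − 51, F := 216):
  D = 18 − 51 = -33
  E = 275 − 5·(-33) = 440
Policy B (D := 25, F := 35):
  D = 25
  E = 275 − 5·25 = 150
E: 440 − 150 = 290

290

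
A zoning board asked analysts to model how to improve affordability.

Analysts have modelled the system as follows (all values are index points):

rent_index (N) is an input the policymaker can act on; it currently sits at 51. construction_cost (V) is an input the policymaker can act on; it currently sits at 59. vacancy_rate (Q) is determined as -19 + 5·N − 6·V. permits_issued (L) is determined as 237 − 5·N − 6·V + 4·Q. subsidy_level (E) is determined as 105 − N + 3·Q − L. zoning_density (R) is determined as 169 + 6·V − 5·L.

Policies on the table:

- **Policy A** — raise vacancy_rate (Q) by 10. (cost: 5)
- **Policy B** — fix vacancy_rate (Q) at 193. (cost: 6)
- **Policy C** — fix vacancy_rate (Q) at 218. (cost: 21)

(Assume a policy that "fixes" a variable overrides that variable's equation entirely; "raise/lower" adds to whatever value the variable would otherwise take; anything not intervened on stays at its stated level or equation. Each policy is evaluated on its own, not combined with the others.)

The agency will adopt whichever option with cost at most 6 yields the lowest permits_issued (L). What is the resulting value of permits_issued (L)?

Policy A (Q + 10):
  N = 51
  V = 59
  Q = -19 + 5·51 − 6·59 (+10 from intervention) = -108
  L = 237 − 5·51 − 6·59 + 4·(-108) = -804
Policy B (Q := 193):
  N = 51
  V = 59
  Q = 193
  L = 237 − 5·51 − 6·59 + 4·193 = 400
Comparing — Policy A: L=-804, Policy B: L=400. Lowest is -804 (Policy A).

-804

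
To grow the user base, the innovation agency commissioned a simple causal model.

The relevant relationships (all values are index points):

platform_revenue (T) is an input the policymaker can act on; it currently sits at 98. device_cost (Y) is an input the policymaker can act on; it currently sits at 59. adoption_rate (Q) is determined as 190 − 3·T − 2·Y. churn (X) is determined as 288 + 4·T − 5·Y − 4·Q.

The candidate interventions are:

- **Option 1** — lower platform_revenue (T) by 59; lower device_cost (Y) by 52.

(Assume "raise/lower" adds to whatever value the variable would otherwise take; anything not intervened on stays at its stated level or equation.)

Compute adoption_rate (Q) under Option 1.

59

Option 1 (T − 59, Y − 52):
  T = 98 − 59 = 39
  Y = 59 − 52 = 7
  Q = 190 − 3·39 − 2·7 = 59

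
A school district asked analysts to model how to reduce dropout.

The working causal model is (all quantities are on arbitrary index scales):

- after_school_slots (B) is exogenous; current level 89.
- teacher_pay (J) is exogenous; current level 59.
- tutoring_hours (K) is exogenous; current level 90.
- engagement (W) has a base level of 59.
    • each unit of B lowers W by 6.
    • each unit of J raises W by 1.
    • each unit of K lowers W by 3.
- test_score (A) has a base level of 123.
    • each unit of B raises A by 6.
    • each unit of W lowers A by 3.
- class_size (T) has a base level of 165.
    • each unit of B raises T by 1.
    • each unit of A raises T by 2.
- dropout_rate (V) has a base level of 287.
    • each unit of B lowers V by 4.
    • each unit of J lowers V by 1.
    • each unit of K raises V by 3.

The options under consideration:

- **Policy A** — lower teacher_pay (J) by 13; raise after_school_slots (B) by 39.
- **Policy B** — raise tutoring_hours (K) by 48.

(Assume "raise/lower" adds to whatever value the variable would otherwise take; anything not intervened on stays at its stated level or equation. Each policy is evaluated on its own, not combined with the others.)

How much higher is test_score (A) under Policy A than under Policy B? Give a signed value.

Policy A (J − 13, B + 39):
  B = 89 + 39 = 128
  J = 59 − 13 = 46
  K = 90
  W = 59 − 6·128 + 46 − 3·90 = -933
  A = 123 + 6·128 − 3·(-933) = 3690
Policy B (K + 48):
  B = 89
  J = 59
  K = 90 + 48 = 138
  W = 59 − 6·89 + 59 − 3·138 = -830
  A = 123 + 6·89 − 3·(-830) = 3147
A: 3690 − 3147 = 543

543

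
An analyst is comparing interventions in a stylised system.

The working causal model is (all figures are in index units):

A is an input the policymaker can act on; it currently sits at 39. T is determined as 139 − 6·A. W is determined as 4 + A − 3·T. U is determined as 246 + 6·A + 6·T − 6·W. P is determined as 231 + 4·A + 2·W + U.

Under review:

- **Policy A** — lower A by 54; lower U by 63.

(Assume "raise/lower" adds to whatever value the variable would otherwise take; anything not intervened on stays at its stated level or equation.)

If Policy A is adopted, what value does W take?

Policy A (A − 54, U − 63):
  A = 39 − 54 = -15
  T = 139 − 6·(-15) = 229
  W = 4 + (-15) − 3·229 = -698

-698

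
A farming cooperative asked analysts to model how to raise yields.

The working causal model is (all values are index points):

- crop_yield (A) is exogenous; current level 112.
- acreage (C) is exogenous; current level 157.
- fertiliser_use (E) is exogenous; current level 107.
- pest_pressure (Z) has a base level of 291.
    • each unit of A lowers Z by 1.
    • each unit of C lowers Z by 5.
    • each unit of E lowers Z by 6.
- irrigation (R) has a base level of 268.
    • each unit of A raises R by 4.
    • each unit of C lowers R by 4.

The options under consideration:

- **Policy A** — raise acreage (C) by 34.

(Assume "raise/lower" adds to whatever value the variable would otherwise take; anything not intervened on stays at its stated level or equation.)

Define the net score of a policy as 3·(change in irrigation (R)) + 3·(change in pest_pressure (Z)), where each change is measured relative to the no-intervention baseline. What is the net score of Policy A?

Baseline:
  A = 112
  C = 157
  E = 107
  Z = 291 − 112 − 5·157 − 6·107 = -1248
  R = 268 + 4·112 − 4·157 = 88
Policy A (C + 34):
  A = 112
  C = 157 + 34 = 191
  E = 107
  Z = 291 − 112 − 5·191 − 6·107 = -1418
  R = 268 + 4·112 − 4·191 = -48
ΔR = -48 − 88 = -136; ΔZ = -1418 − (-1248) = -170
Score = 3·(-136) + 3·(-170) = -918

-918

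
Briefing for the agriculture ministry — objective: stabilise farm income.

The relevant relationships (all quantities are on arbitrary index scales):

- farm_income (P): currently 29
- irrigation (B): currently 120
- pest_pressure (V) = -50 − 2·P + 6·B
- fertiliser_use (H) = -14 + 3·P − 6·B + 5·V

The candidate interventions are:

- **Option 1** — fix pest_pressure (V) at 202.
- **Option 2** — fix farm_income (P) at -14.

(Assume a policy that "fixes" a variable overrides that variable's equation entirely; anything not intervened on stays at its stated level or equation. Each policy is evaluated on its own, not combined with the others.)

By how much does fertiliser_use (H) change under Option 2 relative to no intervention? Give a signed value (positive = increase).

301

Baseline:
  P = 29
  B = 120
  V = -50 − 2·29 + 6·120 = 612
  H = -14 + 3·29 − 6·120 + 5·612 = 2413
Option 2 (P := -14):
  P = -14
  B = 120
  V = -50 − 2·(-14) + 6·120 = 698
  H = -14 + 3·(-14) − 6·120 + 5·698 = 2714
Change in H: 2714 − 2413 = 301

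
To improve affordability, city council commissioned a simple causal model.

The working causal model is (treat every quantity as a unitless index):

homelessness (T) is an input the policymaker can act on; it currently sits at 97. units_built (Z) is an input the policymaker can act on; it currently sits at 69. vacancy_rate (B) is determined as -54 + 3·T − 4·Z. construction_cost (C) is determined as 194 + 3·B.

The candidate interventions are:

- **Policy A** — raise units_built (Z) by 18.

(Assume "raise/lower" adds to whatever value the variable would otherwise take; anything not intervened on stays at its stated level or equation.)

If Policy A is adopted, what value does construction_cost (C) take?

-139

Policy A (Z + 18):
  T = 97
  Z = 69 + 18 = 87
  B = -54 + 3·97 − 4·87 = -111
  C = 194 + 3·(-111) = -139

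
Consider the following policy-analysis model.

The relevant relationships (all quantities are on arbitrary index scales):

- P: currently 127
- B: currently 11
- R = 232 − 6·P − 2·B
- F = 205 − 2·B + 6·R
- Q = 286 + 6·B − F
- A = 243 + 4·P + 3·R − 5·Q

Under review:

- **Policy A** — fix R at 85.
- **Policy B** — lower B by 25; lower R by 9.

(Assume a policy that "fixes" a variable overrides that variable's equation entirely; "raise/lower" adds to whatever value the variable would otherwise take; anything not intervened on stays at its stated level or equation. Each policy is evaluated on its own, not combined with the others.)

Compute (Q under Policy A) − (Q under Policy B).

-3376

Policy A (R := 85):
  P = 127
  B = 11
  R = 85
  F = 205 − 2·11 + 6·85 = 693
  Q = 286 + 6·11 − 693 = -341
Policy B (B − 25, R − 9):
  P = 127
  B = 11 − 25 = -14
  R = 232 − 6·127 − 2·(-14) (−9 from intervention) = -511
  F = 205 − 2·(-14) + 6·(-511) = -2833
  Q = 286 + 6·(-14) − (-2833) = 3035
Q: -341 − 3035 = -3376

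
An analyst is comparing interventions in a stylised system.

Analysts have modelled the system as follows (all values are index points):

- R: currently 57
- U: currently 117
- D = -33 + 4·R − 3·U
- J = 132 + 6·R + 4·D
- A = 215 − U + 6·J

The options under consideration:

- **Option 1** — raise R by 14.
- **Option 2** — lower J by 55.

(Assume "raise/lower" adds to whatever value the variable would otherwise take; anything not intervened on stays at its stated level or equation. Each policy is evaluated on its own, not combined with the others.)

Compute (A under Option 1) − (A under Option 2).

Option 1 (R + 14):
  R = 57 + 14 = 71
  U = 117
  D = -33 + 4·71 − 3·117 = -100
  J = 132 + 6·71 + 4·(-100) = 158
  A = 215 − 117 + 6·158 = 1046
Option 2 (J − 55):
  R = 57
  U = 117
  D = -33 + 4·57 − 3·117 = -156
  J = 132 + 6·57 + 4·(-156) (−55 from intervention) = -205
  A = 215 − 117 + 6·(-205) = -1132
A: 1046 − (-1132) = 2178

2178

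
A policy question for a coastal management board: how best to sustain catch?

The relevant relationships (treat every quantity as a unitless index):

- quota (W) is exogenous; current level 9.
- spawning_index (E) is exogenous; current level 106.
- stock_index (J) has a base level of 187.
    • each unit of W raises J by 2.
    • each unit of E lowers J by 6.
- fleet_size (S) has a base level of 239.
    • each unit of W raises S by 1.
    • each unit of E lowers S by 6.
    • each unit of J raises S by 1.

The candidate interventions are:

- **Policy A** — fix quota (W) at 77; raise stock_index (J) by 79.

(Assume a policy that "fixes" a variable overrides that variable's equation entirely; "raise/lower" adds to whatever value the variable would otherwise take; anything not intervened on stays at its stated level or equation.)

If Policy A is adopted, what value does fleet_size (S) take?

Policy A (W := 77, J + 79):
  W = 77
  E = 106
  J = 187 + 2·77 − 6·106 (+79 from intervention) = -216
  S = 239 + 77 − 6·106 + (-216) = -536

-536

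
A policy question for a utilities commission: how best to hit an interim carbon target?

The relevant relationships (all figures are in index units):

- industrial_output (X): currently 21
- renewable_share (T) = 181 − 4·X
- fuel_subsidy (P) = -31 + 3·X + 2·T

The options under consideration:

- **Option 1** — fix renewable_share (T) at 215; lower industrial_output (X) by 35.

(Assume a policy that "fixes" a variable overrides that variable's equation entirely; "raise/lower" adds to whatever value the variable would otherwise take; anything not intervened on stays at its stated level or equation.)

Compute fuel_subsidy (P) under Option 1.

Option 1 (T := 215, X − 35):
  X = 21 − 35 = -14
  T = 215
  P = -31 + 3·(-14) + 2·215 = 357

357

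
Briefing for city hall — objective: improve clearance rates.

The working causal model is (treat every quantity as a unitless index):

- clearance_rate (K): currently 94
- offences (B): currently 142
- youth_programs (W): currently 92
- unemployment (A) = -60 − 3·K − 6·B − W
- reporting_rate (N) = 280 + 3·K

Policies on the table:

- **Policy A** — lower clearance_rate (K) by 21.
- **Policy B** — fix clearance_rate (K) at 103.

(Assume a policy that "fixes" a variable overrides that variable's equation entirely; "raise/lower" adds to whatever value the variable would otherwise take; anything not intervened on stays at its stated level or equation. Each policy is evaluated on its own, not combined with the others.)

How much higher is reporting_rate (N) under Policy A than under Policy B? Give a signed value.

Policy A (K − 21):
  K = 94 − 21 = 73
  N = 280 + 3·73 = 499
Policy B (K := 103):
  K = 103
  N = 280 + 3·103 = 589
N: 499 − 589 = -90

-90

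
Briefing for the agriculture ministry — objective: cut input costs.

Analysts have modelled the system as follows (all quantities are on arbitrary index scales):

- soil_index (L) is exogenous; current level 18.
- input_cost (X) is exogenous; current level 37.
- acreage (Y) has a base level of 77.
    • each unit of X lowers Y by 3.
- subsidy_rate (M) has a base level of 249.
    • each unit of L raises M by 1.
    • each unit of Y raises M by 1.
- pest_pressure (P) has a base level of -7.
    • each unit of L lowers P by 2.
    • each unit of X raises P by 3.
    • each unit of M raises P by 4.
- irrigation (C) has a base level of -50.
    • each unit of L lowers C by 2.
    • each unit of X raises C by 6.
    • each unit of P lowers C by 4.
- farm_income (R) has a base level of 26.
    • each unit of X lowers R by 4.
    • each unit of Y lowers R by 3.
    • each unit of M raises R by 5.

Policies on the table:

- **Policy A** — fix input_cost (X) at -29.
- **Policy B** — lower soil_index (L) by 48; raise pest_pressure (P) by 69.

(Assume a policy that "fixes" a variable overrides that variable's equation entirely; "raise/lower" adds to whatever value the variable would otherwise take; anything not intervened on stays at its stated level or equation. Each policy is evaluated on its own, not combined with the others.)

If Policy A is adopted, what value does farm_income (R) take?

1805

Policy A (X := -29):
  L = 18
  X = -29
  Y = 77 − 3·(-29) = 164
  M = 249 + 18 + 164 = 431
  R = 26 − 4·(-29) − 3·164 + 5·431 = 1805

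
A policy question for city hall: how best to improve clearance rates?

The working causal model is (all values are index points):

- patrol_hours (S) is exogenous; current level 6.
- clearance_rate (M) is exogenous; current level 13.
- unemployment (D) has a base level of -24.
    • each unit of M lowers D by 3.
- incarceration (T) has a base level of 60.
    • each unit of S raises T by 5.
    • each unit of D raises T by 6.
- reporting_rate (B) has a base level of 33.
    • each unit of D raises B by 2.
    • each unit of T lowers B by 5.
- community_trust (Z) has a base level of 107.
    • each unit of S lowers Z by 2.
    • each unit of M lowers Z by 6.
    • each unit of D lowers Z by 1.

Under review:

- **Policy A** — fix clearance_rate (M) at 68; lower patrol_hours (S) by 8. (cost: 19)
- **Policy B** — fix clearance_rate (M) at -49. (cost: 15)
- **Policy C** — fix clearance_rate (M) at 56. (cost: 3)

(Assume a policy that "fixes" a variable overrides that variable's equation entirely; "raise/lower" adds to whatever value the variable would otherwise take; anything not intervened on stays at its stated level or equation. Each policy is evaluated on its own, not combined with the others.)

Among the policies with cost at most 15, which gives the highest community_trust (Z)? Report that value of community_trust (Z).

266

Policy B (M := -49):
  S = 6
  M = -49
  D = -24 − 3·(-49) = 123
  Z = 107 − 2·6 − 6·(-49) − 123 = 266
Policy C (M := 56):
  S = 6
  M = 56
  D = -24 − 3·56 = -192
  Z = 107 − 2·6 − 6·56 − (-192) = -49
Comparing — Policy B: Z=266, Policy C: Z=-49. Highest is 266 (Policy B).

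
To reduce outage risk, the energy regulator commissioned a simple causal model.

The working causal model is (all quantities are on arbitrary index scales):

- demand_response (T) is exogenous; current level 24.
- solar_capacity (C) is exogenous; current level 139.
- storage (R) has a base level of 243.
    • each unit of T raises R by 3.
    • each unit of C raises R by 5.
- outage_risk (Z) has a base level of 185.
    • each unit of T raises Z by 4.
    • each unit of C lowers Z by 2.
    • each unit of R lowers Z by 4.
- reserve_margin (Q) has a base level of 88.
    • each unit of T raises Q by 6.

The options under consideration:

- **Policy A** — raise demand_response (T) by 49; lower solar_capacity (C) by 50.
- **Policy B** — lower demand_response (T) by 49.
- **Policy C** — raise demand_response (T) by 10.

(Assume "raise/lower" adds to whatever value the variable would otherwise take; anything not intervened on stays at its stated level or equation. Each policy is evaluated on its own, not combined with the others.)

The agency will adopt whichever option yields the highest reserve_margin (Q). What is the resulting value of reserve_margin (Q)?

526

Policy A (T + 49, C − 50):
  T = 24 + 49 = 73
  Q = 88 + 6·73 = 526
Policy B (T − 49):
  T = 24 − 49 = -25
  Q = 88 + 6·(-25) = -62
Policy C (T + 10):
  T = 24 + 10 = 34
  Q = 88 + 6·34 = 292
Comparing — Policy A: Q=526, Policy B: Q=-62, Policy C: Q=292. Highest is 526 (Policy A).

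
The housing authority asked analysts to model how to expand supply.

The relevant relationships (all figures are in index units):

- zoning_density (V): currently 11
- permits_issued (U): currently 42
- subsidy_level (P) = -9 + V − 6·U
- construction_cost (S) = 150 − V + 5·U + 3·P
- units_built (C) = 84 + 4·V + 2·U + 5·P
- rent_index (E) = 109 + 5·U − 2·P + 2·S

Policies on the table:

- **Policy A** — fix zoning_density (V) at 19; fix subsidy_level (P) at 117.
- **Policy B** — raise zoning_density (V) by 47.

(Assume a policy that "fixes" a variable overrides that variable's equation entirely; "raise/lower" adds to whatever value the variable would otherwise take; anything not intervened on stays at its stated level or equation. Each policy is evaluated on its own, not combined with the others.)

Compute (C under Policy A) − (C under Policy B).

1444

Policy A (V := 19, P := 117):
  V = 19
  U = 42
  P = 117
  C = 84 + 4·19 + 2·42 + 5·117 = 829
Policy B (V + 47):
  V = 11 + 47 = 58
  U = 42
  P = -9 + 58 − 6·42 = -203
  C = 84 + 4·58 + 2·42 + 5·(-203) = -615
C: 829 − (-615) = 1444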